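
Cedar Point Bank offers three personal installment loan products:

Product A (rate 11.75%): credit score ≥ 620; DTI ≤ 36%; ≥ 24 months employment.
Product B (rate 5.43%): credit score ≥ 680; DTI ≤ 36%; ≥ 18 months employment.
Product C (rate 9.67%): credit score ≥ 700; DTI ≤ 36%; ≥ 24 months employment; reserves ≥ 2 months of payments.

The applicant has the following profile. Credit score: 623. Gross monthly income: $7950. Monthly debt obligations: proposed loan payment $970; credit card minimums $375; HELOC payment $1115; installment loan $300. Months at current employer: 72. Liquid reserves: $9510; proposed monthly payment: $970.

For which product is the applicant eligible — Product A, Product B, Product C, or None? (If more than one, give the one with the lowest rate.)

Total debts = (970 + 375 + 1,115 + 300) = 2,760; DTI = 2,760/7,950 = 34.7%.
Reserves = 9,510/970 = 9.8 months.
Product A: score 623 ≥ 620; DTI 34.7% ≤ 36%; employment 72 ≥ 24 mo → qualifies.
Product B: score 623 < 680; DTI 34.7% ≤ 36%; employment 72 ≥ 18 mo → does not qualify.
Product C: score 623 < 700; DTI 34.7% ≤ 36%; employment 72 ≥ 24 mo; reserves 9.8 ≥ 2 mo → does not qualify.

Product A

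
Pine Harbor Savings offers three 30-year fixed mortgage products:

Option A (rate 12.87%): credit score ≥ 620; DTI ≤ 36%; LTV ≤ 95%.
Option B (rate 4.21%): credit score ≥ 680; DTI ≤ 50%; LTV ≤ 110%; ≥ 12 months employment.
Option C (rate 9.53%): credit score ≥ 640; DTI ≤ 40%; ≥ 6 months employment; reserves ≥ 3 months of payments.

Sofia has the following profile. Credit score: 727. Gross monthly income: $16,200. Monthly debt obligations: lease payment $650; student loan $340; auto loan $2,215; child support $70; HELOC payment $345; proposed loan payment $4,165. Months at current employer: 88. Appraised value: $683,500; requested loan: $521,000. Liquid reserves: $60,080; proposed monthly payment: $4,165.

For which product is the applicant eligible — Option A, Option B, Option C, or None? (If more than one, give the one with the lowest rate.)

Option B

Total debts = (650 + 340 + 2,215 + 70 + 345 + 4,165) = 7,785; DTI = 7,785/16,200 = 48.1%.
LTV = 521,000/683,500 = 76.2%.
Reserves = 60,080/4,165 = 14.4 months.
Option A: score 727 ≥ 620; DTI 48.1% > 36%; LTV 76.2% ≤ 95% → does not qualify.
Option B: score 727 ≥ 680; DTI 48.1% ≤ 50%; LTV 76.2% ≤ 110%; employment 88 ≥ 12 mo → qualifies.
Option C: score 727 ≥ 640; DTI 48.1% > 40%; employment 88 ≥ 6 mo; reserves 14.4 ≥ 3 mo → does not qualify.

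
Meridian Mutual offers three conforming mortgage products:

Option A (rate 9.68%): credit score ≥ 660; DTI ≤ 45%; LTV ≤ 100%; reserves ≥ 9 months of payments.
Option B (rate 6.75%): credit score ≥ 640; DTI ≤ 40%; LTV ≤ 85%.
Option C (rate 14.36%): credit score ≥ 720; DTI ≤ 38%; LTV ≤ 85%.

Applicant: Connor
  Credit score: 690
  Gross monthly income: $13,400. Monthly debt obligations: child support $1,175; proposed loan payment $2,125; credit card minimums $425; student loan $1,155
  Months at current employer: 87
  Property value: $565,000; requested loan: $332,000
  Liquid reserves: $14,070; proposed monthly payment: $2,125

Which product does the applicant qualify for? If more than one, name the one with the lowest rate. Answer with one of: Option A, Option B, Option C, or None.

Total debts = (1,175 + 2,125 + 425 + 1,155) = 4,880; DTI = 4,880/13,400 = 36.4%.
LTV = 332,000/565,000 = 58.8%.
Reserves = 14,070/2,125 = 6.6 months.
Option A: score 690 ≥ 660; DTI 36.4% ≤ 45%; LTV 58.8% ≤ 100%; reserves 6.6 < 9 mo → does not qualify.
Option B: score 690 ≥ 640; DTI 36.4% ≤ 40%; LTV 58.8% ≤ 85% → qualifies.
Option C: score 690 < 720; DTI 36.4% ≤ 38%; LTV 58.8% ≤ 85% → does not qualify.

Option B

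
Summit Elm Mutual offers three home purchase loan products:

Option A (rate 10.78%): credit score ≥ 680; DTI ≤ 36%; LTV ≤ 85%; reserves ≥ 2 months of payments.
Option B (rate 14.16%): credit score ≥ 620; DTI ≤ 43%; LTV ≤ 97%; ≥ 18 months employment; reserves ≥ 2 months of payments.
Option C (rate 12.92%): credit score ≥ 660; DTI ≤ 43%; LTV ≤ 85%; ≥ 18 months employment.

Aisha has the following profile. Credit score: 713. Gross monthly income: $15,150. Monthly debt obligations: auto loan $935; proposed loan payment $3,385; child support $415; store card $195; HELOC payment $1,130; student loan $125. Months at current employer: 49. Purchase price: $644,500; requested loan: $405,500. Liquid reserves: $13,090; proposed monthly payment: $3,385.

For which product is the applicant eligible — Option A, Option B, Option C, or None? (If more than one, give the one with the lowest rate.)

Total debts = (935 + 3,385 + 415 + 195 + 1,130 + 125) = 6,185; DTI = 6,185/15,150 = 40.8%.
LTV = 405,500/644,500 = 62.9%.
Reserves = 13,090/3,385 = 3.9 months.
Option A: score 713 ≥ 680; DTI 40.8% > 36%; LTV 62.9% ≤ 85%; reserves 3.9 ≥ 2 mo → does not qualify.
Option B: score 713 ≥ 620; DTI 40.8% ≤ 43%; LTV 62.9% ≤ 97%; employment 49 ≥ 18 mo; reserves 3.9 ≥ 2 mo → qualifies.
Option C: score 713 ≥ 660; DTI 40.8% ≤ 43%; LTV 62.9% ≤ 85%; employment 49 ≥ 18 mo → qualifies.
Qualifying: Option B, Option C. Lowest rate is 12.92% → Option C.

Option C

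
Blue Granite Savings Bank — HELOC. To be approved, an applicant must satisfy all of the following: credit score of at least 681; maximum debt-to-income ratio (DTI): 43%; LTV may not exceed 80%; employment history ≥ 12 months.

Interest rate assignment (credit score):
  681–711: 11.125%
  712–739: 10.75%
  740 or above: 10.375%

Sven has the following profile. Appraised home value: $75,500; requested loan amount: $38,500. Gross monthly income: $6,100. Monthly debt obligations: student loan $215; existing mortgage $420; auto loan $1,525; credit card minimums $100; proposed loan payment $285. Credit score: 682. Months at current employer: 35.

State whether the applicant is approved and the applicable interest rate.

Approved at 11.125%

Credit score 682 ≥ 681 (meets minimum)
LTV: 38,500 ÷ 75,500 = 51%, within 80% cap
Employment 35 ≥ 12 months
Total monthly debts = (215 + 420 + 1,525 + 100 + 285) = 2,545. Debt-to-income = 2,545/6,100 = 41.7% — meets 43% limit
All requirements met. Score 682 falls in the 681–711 tier → 11.125%.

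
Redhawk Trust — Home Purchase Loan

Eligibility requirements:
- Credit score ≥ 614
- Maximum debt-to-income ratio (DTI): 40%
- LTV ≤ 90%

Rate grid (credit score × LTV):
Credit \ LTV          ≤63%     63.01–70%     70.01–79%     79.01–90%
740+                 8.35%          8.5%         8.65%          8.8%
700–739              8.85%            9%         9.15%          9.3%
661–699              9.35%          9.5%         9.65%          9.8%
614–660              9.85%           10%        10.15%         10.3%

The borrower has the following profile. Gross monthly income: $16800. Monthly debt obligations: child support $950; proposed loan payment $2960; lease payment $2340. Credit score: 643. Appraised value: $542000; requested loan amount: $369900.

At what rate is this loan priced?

Credit score 643 ≥ 614; Total monthly debts = (950 + 2,960 + 2,340) = 6,250. DTI: 6,250 ÷ 16,800 = 37.2%, within the 40% cap
Loan-to-value = 369,900/542,000 = 68.2% — pass (90% max)
Credit 643 → row 614–660; LTV 68.2% → column 63.01–70%. Grid cell → 10%.

10%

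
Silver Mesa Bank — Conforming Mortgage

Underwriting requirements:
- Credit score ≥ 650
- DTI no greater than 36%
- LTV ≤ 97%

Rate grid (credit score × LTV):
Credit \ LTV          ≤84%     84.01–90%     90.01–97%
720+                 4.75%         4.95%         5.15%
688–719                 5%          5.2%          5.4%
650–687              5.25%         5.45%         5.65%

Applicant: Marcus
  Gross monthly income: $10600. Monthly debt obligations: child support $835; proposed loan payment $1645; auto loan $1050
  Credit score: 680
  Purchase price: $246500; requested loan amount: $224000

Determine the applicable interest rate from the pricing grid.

5.65%

Credit score 680 ≥ 650; Total monthly debts = (835 + 1,645 + 1,050) = 3,530. DTI = 3,530/10,600 = 33.3% ≤ 36%
LTV: 224,000 ÷ 246,500 = 90.9%, within 97% cap
Credit 680 → row 650–687; LTV 90.9% → column 90.01–97%. Grid cell → 5.65%.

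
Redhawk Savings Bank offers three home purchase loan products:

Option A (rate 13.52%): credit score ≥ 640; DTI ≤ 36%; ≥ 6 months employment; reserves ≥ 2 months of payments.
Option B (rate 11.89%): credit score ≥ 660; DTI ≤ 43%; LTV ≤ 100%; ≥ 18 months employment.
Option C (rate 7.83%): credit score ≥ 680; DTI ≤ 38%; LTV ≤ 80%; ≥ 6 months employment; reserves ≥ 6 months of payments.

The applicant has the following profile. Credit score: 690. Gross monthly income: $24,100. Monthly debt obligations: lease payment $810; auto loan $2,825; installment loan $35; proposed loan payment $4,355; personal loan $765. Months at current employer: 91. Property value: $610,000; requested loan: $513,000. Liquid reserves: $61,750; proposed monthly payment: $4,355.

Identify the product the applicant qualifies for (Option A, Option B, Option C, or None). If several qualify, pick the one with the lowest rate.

Option B

Total debts = (810 + 2,825 + 35 + 4,355 + 765) = 8,790; DTI = 8,790/24,100 = 36.5%.
LTV = 513,000/610,000 = 84.1%.
Reserves = 61,750/4,355 = 14.2 months.
Option A: score 690 ≥ 640; DTI 36.5% > 36%; employment 91 ≥ 6 mo; reserves 14.2 ≥ 2 mo → does not qualify.
Option B: score 690 ≥ 660; DTI 36.5% ≤ 43%; LTV 84.1% ≤ 100%; employment 91 ≥ 18 mo → qualifies.
Option C: score 690 ≥ 680; DTI 36.5% ≤ 38%; LTV 84.1% > 80%; employment 91 ≥ 6 mo; reserves 14.2 ≥ 6 mo → does not qualify.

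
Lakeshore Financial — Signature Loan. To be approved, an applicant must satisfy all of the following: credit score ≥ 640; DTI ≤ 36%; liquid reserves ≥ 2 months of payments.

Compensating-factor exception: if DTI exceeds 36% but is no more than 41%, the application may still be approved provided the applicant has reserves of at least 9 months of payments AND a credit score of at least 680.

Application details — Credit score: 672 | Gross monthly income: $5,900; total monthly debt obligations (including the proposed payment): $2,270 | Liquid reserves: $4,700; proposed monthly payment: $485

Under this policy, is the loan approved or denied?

Credit score 672 ≥ 640 (meets base)
DTI = 2,270/5,900 = 38.5% > 36% — standard DTI limit exceeded.
Reserves = 4,700/485 = 9.7 months ≥ 2
DTI 38.5% is within the 36%–41% exception band; checking compensating factors.
Reserves 9.7 ≥ 9 months; credit score 672 < 680.
Override conditions not both satisfied; exception does not apply.

Denied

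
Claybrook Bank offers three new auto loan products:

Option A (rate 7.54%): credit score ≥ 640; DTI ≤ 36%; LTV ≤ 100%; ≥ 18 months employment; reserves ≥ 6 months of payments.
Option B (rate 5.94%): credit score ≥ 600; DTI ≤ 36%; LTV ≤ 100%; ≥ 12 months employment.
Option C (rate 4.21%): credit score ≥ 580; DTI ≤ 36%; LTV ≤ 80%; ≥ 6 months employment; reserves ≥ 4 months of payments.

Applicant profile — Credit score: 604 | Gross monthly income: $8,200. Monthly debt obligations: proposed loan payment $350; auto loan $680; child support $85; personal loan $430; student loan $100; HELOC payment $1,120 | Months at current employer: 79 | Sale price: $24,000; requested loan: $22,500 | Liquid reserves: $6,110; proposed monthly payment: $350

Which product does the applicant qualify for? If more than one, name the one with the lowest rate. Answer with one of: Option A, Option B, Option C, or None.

Option B

Total debts = (350 + 680 + 85 + 430 + 100 + 1,120) = 2,765; DTI = 2,765/8,200 = 33.7%.
LTV = 22,500/24,000 = 93.8%.
Reserves = 6,110/350 = 17.5 months.
Option A: score 604 < 640; DTI 33.7% ≤ 36%; LTV 93.8% ≤ 100%; employment 79 ≥ 18 mo; reserves 17.5 ≥ 6 mo → does not qualify.
Option B: score 604 ≥ 600; DTI 33.7% ≤ 36%; LTV 93.8% ≤ 100%; employment 79 ≥ 12 mo → qualifies.
Option C: score 604 ≥ 580; DTI 33.7% ≤ 36%; LTV 93.8% > 80%; employment 79 ≥ 6 mo; reserves 17.5 ≥ 4 mo → does not qualify.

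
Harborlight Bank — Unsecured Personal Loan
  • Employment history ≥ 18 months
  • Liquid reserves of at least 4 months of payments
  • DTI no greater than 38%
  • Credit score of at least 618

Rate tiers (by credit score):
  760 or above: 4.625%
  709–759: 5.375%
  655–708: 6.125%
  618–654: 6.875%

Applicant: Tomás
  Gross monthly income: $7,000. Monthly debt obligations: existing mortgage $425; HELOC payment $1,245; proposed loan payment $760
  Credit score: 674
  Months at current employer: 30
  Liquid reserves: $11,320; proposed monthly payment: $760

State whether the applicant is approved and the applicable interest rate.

Approved at 6.125%

Credit score 674 ≥ 618 (meets minimum)
Employment 30 ≥ 18 months
Reserves = 11,320/760 = 14.9 months ≥ 4
Total monthly debts = (425 + 1,245 + 760) = 2,430. DTI: 2,430 ÷ 7,000 = 34.7%, within the 38% cap
All requirements met. Score 674 falls in the 655–708 tier → 6.125%.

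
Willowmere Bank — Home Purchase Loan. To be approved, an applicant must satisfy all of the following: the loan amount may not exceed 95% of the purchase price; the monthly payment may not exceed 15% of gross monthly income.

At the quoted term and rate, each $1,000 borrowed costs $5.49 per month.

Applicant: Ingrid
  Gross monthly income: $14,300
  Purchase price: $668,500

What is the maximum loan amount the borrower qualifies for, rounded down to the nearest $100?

Payment cap: 15% × $14,300 = $2,145/month.
At $5.49 per $1,000, that supports 2,145/5.49 × 1,000 ≈ $390,710 → $390,700.
LTV cap: 95% × $668,500 = $635,075 → $635,000.
Binding constraint: payment-to-income.

$390,700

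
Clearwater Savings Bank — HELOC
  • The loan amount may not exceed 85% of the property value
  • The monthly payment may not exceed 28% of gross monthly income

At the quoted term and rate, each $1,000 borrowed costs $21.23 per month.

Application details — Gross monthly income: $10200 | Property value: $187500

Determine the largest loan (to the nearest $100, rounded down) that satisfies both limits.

$134,500

Payment cap: 28% × $10,200 = $2,856/month.
At $21.23 per $1,000, that supports 2,856/21.23 × 1,000 ≈ $134,526 → $134,500.
LTV cap: 85% × $187,500 = $159,375 → $159,300.
Binding constraint: payment-to-income.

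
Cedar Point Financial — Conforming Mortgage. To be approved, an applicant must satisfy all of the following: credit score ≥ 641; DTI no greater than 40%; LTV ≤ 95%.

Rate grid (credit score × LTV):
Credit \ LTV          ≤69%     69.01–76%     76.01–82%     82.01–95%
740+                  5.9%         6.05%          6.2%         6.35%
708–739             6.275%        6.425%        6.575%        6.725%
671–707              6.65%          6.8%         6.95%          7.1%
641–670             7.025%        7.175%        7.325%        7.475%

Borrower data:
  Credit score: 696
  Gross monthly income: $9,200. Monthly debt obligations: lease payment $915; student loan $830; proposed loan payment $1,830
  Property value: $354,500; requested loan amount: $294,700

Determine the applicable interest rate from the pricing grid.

7.1%

Credit score 696 ≥ 641; Total monthly debts = (915 + 830 + 1,830) = 3,575. DTI = 3,575/9,200 = 38.9% ≤ 40%
Loan-to-value = 294,700/354,500 = 83.1% — pass (95% max)
Credit 696 → row 671–707; LTV 83.1% → column 82.01–95%. Grid cell → 7.1%.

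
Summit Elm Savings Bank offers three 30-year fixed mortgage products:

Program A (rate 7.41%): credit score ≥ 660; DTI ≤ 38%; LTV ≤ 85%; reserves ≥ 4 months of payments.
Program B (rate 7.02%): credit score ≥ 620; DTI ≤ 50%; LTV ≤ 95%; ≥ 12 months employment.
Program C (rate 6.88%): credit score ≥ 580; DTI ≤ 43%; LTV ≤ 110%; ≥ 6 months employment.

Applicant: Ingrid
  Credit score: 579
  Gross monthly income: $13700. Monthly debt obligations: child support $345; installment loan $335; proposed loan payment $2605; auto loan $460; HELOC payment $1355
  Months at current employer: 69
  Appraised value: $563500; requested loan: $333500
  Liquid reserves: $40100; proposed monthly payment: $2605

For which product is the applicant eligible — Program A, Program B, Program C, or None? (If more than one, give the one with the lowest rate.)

None

Total debts = (345 + 335 + 2,605 + 460 + 1,355) = 5,100; DTI = 5,100/13,700 = 37.2%.
LTV = 333,500/563,500 = 59.2%.
Reserves = 40,100/2,605 = 15.4 months.
Program A: score 579 < 660; DTI 37.2% ≤ 38%; LTV 59.2% ≤ 85%; reserves 15.4 ≥ 4 mo → does not qualify.
Program B: score 579 < 620; DTI 37.2% ≤ 50%; LTV 59.2% ≤ 95%; employment 69 ≥ 12 mo → does not qualify.
Program C: score 579 < 580; DTI 37.2% ≤ 43%; LTV 59.2% ≤ 110%; employment 69 ≥ 6 mo → does not qualify.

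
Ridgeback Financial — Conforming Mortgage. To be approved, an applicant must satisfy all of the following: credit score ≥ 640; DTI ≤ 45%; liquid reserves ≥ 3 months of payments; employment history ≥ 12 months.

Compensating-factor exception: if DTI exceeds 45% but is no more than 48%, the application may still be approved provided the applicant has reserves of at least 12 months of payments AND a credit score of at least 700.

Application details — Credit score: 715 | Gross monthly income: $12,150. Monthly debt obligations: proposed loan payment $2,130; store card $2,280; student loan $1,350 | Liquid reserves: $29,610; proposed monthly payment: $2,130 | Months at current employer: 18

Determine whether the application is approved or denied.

Approved

Credit score 715 ≥ 640 (meets base)
Total debts = (2,130 + 2,280 + 1,350) = 5,760. DTI: 5,760 ÷ 12,150 = 47.4%, over the 45% base limit.
Reserves = 29,610/2,130 = 13.9 months ≥ 3
Employment 18 ≥ 12 months
47.4% falls in the override range (45%–48%), so the compensating-factor test applies.
Reserves 13.9 ≥ 12 months; credit score 715 ≥ 700.
Both override conditions satisfied; DTI exception granted.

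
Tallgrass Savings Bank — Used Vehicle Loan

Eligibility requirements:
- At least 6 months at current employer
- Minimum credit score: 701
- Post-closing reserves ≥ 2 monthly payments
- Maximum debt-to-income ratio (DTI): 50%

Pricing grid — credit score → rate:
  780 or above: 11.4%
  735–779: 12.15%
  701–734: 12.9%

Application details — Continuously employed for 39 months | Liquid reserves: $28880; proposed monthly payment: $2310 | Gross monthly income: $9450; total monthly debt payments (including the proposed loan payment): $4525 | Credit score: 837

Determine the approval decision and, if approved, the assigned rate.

Approved at 11.4%

Credit score 837 ≥ 701 (meets minimum)
Employment 39 ≥ 6 months
Liquid reserves cover 28,880/2,310 = 12.5 months — ≥ 2 required
Debt-to-income = 4,525/9,450 = 47.9% — meets 50% limit
All requirements met. Score 837 falls in the 780 or above tier → 11.4%.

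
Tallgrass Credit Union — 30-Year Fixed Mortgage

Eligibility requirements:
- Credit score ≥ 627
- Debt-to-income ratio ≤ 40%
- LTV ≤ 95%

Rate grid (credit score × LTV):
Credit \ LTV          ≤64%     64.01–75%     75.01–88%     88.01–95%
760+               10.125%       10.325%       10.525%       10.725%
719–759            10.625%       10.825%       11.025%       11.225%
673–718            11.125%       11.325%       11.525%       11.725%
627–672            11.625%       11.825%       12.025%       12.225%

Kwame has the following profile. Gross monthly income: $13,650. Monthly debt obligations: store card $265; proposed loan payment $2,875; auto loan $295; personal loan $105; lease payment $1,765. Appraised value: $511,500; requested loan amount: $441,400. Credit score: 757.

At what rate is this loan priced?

11.025%

Credit score 757 ≥ 627; Total monthly debts = (265 + 2,875 + 295 + 105 + 1,765) = 5,305. DTI: 5,305 ÷ 13,650 = 38.9%, within the 40% cap
LTV = 441,400/511,500 = 86.3% ≤ 95%
Row: 757 falls in 719–759. Column: 86.3% falls in 75.01–88%. Rate = 11.025%.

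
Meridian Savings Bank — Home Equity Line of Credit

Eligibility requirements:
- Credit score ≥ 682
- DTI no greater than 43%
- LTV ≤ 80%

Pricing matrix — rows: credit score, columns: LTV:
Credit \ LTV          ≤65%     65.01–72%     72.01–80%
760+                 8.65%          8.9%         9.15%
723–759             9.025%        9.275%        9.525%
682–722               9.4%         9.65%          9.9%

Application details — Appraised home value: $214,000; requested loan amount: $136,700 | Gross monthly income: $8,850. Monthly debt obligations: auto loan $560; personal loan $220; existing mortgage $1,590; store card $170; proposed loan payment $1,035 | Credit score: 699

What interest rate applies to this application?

9.4%

Credit score 699 ≥ 682; Total monthly debts = (560 + 220 + 1,590 + 170 + 1,035) = 3,575. DTI: 3,575 ÷ 8,850 = 40.4%, within the 43% cap
LTV = 136,700/214,000 = 63.9% ≤ 80%
Credit 699 → row 682–722; LTV 63.9% → column ≤65%. Grid cell → 9.4%.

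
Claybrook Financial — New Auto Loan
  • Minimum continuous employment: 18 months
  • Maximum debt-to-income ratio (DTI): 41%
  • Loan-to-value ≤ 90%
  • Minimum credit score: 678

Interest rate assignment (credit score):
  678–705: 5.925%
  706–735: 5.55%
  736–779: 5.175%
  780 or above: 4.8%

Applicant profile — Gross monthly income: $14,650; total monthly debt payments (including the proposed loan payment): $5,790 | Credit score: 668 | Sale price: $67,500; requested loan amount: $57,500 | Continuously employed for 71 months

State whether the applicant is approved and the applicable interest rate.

Denied

Credit score 668 < 678 (below minimum)
Employment 71 ≥ 18 months
DTI: 5,790 ÷ 14,650 = 39.5%, within the 41% cap
LTV: 57,500 ÷ 67,500 = 85.2%, within 90% cap
Not all requirements met → denied.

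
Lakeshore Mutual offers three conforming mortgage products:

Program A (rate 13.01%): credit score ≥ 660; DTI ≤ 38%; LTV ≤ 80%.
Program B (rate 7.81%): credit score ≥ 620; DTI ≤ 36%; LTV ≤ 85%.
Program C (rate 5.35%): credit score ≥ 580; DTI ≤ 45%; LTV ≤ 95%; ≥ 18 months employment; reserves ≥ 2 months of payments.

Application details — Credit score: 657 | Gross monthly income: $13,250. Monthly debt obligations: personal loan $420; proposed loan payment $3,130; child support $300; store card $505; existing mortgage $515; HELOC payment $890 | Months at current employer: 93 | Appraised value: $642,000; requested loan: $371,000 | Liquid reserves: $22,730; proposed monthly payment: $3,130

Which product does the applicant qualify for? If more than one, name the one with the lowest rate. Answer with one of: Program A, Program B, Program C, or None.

Program C

Total debts = (420 + 3,130 + 300 + 505 + 515 + 890) = 5,760; DTI = 5,760/13,250 = 43.5%.
LTV = 371,000/642,000 = 57.8%.
Reserves = 22,730/3,130 = 7.3 months.
Program A: score 657 < 660; DTI 43.5% > 38%; LTV 57.8% ≤ 80% → does not qualify.
Program B: score 657 ≥ 620; DTI 43.5% > 36%; LTV 57.8% ≤ 85% → does not qualify.
Program C: score 657 ≥ 580; DTI 43.5% ≤ 45%; LTV 57.8% ≤ 95%; employment 93 ≥ 18 mo; reserves 7.3 ≥ 2 mo → qualifies.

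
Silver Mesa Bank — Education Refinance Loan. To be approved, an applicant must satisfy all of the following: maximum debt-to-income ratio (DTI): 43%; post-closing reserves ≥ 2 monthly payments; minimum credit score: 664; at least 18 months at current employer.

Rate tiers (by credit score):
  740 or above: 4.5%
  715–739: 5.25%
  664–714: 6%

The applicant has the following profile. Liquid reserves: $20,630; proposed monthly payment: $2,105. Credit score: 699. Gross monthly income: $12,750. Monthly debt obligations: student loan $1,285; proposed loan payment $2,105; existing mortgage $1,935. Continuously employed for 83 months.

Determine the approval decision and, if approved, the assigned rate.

Credit score 699 ≥ 664 (meets minimum)
Reserves: 20,630 ÷ 2,105 = 9.8 months (meets 2-month minimum)
Employment 83 ≥ 18 months
Total monthly debts = (1,285 + 2,105 + 1,935) = 5,325. DTI = 5,325/12,750 = 41.8% ≤ 43%
All requirements met. Score 699 falls in the 664–714 tier → 6%.

Approved at 6%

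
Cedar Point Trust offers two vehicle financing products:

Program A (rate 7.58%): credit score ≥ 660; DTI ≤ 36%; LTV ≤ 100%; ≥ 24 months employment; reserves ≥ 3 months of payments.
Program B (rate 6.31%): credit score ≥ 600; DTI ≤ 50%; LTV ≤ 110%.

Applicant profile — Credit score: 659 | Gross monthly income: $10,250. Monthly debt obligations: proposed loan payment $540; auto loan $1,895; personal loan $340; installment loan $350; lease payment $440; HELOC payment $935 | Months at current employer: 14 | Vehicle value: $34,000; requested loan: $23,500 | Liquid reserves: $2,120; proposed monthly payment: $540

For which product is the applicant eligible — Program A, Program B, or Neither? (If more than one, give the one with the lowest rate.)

Total debts = (540 + 1,895 + 340 + 350 + 440 + 935) = 4,500; DTI = 4,500/10,250 = 43.9%.
LTV = 23,500/34,000 = 69.1%.
Reserves = 2,120/540 = 3.9 months.
Program A: score 659 < 660; DTI 43.9% > 36%; LTV 69.1% ≤ 100%; employment 14 < 24 mo; reserves 3.9 ≥ 3 mo → does not qualify.
Program B: score 659 ≥ 600; DTI 43.9% ≤ 50%; LTV 69.1% ≤ 110% → qualifies.

Program B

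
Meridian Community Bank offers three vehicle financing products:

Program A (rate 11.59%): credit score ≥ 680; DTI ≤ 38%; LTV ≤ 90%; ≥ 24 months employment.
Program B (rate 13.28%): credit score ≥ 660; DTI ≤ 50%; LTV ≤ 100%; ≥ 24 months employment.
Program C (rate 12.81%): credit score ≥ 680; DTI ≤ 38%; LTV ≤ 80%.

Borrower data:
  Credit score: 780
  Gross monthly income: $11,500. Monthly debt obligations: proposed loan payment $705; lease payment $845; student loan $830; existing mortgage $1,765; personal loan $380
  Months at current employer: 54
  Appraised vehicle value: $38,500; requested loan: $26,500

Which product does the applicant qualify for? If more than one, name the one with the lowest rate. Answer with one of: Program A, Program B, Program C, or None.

Total debts = (705 + 845 + 830 + 1,765 + 380) = 4,525; DTI = 4,525/11,500 = 39.3%.
LTV = 26,500/38,500 = 68.8%.
Program A: score 780 ≥ 680; DTI 39.3% > 38%; LTV 68.8% ≤ 90%; employment 54 ≥ 24 mo → does not qualify.
Program B: score 780 ≥ 660; DTI 39.3% ≤ 50%; LTV 68.8% ≤ 100%; employment 54 ≥ 24 mo → qualifies.
Program C: score 780 ≥ 680; DTI 39.3% > 38%; LTV 68.8% ≤ 80% → does not qualify.

Program B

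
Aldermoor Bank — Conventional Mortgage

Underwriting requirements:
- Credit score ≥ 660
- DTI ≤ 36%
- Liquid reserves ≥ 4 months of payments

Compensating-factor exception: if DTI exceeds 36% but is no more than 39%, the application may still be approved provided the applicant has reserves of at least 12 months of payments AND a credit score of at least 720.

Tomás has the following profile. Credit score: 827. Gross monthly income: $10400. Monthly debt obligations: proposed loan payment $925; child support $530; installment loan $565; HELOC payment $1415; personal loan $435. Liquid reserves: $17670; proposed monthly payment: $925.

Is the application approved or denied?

Credit score 827 ≥ 660 (meets base)
Total debts = (925 + 530 + 565 + 1,415 + 435) = 3,870. DTI = 3,870/10,400 = 37.2% > 36% — standard DTI limit exceeded.
Liquid reserves cover 17,670/925 = 19.1 months — ≥ 4 required
DTI 37.2% is within the 36%–39% exception band; checking compensating factors.
Override check — reserves: 19.1 mo (ok); score: 827 (ok).
Both compensating conditions met → exception applies.

Approved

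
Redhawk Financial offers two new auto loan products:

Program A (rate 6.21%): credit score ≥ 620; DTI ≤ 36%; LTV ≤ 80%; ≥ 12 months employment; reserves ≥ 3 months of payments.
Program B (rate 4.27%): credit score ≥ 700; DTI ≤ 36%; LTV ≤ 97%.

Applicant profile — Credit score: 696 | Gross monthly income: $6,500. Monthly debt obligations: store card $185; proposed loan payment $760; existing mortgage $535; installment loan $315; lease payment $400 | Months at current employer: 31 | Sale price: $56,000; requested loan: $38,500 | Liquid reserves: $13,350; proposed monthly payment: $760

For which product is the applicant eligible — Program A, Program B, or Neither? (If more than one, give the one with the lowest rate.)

Program A

Total debts = (185 + 760 + 535 + 315 + 400) = 2,195; DTI = 2,195/6,500 = 33.8%.
LTV = 38,500/56,000 = 68.8%.
Reserves = 13,350/760 = 17.6 months.
Program A: score 696 ≥ 620; DTI 33.8% ≤ 36%; LTV 68.8% ≤ 80%; employment 31 ≥ 12 mo; reserves 17.6 ≥ 3 mo → qualifies.
Program B: score 696 < 700; DTI 33.8% ≤ 36%; LTV 68.8% ≤ 97% → does not qualify.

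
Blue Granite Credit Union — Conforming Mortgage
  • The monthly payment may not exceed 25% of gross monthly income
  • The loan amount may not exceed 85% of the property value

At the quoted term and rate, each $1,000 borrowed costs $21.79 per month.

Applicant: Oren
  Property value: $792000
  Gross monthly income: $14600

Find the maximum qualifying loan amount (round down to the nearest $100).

$167,500

Payment cap: 25% × $14,600 = $3,650/month.
At $21.79 per $1,000, that supports 3,650/21.79 × 1,000 ≈ $167,508 → $167,500.
LTV cap: 85% × $792,000 = $673,200 → $673,200.
Binding constraint: payment-to-income.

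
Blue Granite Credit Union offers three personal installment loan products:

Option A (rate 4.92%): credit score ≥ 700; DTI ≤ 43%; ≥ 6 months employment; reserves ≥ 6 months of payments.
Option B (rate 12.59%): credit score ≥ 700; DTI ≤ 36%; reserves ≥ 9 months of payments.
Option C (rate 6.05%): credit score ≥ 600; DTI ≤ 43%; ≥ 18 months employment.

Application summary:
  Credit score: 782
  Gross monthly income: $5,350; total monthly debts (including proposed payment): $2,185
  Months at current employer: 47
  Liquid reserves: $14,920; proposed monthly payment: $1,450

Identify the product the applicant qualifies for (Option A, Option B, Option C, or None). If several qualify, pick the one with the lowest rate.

DTI = 2,185/5,350 = 40.8%.
Reserves = 14,920/1,450 = 10.3 months.
Option A: score 782 ≥ 700; DTI 40.8% ≤ 43%; employment 47 ≥ 6 mo; reserves 10.3 ≥ 6 mo → qualifies.
Option B: score 782 ≥ 700; DTI 40.8% > 36%; reserves 10.3 ≥ 9 mo → does not qualify.
Option C: score 782 ≥ 600; DTI 40.8% ≤ 43%; employment 47 ≥ 18 mo → qualifies.
Qualifying: Option A, Option C. Lowest rate is 4.92% → Option A.

Option A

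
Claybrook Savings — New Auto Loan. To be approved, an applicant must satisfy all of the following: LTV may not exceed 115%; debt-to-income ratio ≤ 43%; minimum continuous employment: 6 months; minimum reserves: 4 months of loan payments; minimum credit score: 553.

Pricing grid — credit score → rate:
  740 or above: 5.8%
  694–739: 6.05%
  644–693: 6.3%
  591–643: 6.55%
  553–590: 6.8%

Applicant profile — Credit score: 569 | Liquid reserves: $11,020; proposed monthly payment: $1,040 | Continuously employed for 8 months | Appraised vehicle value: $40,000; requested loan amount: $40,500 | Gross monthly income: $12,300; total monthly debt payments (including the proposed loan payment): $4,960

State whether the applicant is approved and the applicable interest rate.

Credit score 569 ≥ 553 (meets minimum)
Reserves = 11,020/1,040 = 10.6 months ≥ 4
Debt-to-income = 4,960/12,300 = 40.3% — meets 43% limit
LTV = 40,500/40,000 = 101.2% ≤ 115%
Employment 8 ≥ 6 months
All requirements met. Score 569 falls in the 553–590 tier → 6.8%.

Approved at 6.8%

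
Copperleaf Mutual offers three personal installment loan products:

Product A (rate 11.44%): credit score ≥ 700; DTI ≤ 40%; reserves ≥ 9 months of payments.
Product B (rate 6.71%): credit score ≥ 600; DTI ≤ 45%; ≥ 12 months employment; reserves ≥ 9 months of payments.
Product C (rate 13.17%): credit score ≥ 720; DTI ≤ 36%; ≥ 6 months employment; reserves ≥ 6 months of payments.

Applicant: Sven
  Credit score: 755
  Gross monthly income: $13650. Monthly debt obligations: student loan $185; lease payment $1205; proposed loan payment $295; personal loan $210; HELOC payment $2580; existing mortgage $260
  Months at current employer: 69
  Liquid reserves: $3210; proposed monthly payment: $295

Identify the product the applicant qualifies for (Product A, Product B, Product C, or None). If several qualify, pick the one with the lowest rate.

Product B

Total debts = (185 + 1,205 + 295 + 210 + 2,580 + 260) = 4,735; DTI = 4,735/13,650 = 34.7%.
Reserves = 3,210/295 = 10.9 months.
Product A: score 755 ≥ 700; DTI 34.7% ≤ 40%; reserves 10.9 ≥ 9 mo → qualifies.
Product B: score 755 ≥ 600; DTI 34.7% ≤ 45%; employment 69 ≥ 12 mo; reserves 10.9 ≥ 9 mo → qualifies.
Product C: score 755 ≥ 720; DTI 34.7% ≤ 36%; employment 69 ≥ 6 mo; reserves 10.9 ≥ 6 mo → qualifies.
Qualifying: Product A, Product B, Product C. Lowest rate is 6.71% → Product B.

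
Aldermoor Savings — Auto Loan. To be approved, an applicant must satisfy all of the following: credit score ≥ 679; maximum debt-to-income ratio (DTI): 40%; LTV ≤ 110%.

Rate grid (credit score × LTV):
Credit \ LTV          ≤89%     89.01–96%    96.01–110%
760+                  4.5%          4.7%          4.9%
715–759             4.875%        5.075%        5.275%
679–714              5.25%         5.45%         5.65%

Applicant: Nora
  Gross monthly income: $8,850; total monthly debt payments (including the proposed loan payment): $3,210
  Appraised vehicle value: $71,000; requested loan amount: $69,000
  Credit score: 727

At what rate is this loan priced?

Credit score 727 ≥ 679; DTI: 3,210 ÷ 8,850 = 36.3%, within the 40% cap
LTV = 69,000/71,000 = 97.2% ≤ 110%
Score 727 is in the 715–759 band; LTV 97.2% is in the 96.01–110% band → 5.275%.

5.275%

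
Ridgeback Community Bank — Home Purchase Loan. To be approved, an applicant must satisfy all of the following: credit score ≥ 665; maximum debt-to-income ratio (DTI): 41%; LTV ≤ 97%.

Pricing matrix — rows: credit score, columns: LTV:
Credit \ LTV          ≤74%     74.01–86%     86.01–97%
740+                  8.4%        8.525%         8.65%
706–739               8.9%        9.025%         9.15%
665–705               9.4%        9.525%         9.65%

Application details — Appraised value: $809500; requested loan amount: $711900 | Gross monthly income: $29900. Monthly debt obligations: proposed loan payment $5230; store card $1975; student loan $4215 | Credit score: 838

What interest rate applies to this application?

Credit score 838 ≥ 665; Total monthly debts = (5,230 + 1,975 + 4,215) = 11,420. DTI: 11,420 ÷ 29,900 = 38.2%, within the 41% cap
LTV: 711,900 ÷ 809,500 = 87.9%, within 97% cap
Row: 838 falls in 740+. Column: 87.9% falls in 86.01–97%. Rate = 8.65%.

8.65%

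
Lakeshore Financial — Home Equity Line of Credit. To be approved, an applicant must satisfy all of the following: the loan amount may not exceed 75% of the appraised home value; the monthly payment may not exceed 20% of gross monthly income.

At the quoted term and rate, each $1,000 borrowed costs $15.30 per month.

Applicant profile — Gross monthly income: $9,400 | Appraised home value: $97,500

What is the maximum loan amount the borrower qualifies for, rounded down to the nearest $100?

Payment cap: 20% × $9,400 = $1,880/month.
At $15.30 per $1,000, that supports 1,880/15.30 × 1,000 ≈ $122,875 → $122,800.
LTV cap: 75% × $97,500 = $73,125 → $73,100.
Binding constraint: loan-to-value.

$73,100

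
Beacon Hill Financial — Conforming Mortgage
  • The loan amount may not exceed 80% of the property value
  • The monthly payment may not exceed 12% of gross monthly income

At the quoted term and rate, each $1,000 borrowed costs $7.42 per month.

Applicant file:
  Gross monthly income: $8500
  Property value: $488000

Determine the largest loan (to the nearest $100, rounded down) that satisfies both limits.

$137,400

Payment cap: 12% × $8,500 = $1,020/month.
At $7.42 per $1,000, that supports 1,020/7.42 × 1,000 ≈ $137,466 → $137,400.
LTV cap: 80% × $488,000 = $390,400 → $390,400.
Binding constraint: payment-to-income.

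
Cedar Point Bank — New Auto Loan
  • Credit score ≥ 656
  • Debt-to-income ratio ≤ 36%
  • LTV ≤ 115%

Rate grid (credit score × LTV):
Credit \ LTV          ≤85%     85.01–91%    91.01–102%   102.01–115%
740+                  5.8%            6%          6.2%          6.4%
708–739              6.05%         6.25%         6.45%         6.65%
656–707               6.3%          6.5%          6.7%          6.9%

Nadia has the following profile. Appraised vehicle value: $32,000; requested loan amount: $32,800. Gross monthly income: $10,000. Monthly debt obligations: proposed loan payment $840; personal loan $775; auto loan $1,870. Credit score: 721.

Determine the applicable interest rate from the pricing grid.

Credit score 721 ≥ 656; Total monthly debts = (840 + 775 + 1,870) = 3,485. Debt-to-income = 3,485/10,000 = 34.9% — meets 36% limit
LTV: 32,800 ÷ 32,000 = 102.5%, within 115% cap
Score 721 is in the 708–739 band; LTV 102.5% is in the 102.01–115% band → 6.65%.

6.65%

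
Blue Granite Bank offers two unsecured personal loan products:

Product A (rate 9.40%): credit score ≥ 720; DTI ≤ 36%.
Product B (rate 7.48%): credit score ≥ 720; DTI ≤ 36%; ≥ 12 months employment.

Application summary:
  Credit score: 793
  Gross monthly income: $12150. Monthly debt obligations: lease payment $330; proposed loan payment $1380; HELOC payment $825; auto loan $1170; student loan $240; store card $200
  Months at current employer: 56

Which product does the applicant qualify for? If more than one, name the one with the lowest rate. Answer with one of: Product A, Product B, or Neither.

Total debts = (330 + 1,380 + 825 + 1,170 + 240 + 200) = 4,145; DTI = 4,145/12,150 = 34.1%.
Product A: score 793 ≥ 720; DTI 34.1% ≤ 36% → qualifies.
Product B: score 793 ≥ 720; DTI 34.1% ≤ 36%; employment 56 ≥ 12 mo → qualifies.
Qualifying: Product A, Product B. Lowest rate is 7.48% → Product B.

Product B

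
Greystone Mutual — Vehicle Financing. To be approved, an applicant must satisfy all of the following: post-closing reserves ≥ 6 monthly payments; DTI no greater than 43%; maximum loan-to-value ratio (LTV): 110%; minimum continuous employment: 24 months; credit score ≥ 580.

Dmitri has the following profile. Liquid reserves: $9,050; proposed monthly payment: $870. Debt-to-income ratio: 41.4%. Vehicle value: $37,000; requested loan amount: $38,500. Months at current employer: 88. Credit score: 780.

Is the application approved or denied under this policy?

Liquid reserves cover 9,050/870 = 10.4 months — ≥ 6 required
DTI 41.4% is within the 43% limit
Loan-to-value = 38,500/37,000 = 104.1% — pass (110% max)
Employment 88 ≥ 24 months
Credit score 780 ≥ 580 (meets)
All criteria satisfied.

Approved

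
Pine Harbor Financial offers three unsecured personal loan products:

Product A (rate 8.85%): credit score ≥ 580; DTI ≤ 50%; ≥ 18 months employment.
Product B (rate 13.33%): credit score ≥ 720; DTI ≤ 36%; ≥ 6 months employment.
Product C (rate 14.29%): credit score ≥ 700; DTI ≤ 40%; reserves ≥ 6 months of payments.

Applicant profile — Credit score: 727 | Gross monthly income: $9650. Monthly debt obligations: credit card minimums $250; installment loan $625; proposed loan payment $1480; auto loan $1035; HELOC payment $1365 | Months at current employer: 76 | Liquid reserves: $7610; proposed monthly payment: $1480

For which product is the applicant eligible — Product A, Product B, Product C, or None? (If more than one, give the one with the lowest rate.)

Total debts = (250 + 625 + 1,480 + 1,035 + 1,365) = 4,755; DTI = 4,755/9,650 = 49.3%.
Reserves = 7,610/1,480 = 5.1 months.
Product A: score 727 ≥ 580; DTI 49.3% ≤ 50%; employment 76 ≥ 18 mo → qualifies.
Product B: score 727 ≥ 720; DTI 49.3% > 36%; employment 76 ≥ 6 mo → does not qualify.
Product C: score 727 ≥ 700; DTI 49.3% > 40%; reserves 5.1 < 6 mo → does not qualify.

Product A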